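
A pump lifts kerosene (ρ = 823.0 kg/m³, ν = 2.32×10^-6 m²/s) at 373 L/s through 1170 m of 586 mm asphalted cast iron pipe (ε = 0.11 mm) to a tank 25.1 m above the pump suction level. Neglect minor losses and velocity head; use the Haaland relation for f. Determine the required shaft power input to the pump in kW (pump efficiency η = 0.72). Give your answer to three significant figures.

P_shaft ≈ 118 kW

V = 4Q/(πD²) = 1.383 m/s; Re = 3.49×10^5; ε/D = 1.88×10^-4; f = 0.01570
h_f = f(L/D)V²/2g = 3.056 m
Total head H = z + h_f = 25.1 + 3.056 = 28.16 m
P_hyd = ρgQH = 823.0·9.81·0.373·28.16 = 84.79 kW
P_shaft = P_hyd/η = 84.79/0.72 = 117.8 kW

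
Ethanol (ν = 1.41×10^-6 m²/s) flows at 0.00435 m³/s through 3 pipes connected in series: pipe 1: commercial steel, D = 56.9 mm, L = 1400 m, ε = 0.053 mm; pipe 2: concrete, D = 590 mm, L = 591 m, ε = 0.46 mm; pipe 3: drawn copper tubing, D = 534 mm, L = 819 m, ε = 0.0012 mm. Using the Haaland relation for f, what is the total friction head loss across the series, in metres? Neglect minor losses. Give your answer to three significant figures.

Pipe 1: V = 1.711 m/s, Re = 6.90×10^4, ε/D = 9.31×10^-4, f = 0.02259, h_1 = f(L/D)V²/2g = 82.90 m
Pipe 2: V = 0.01591 m/s, Re = 6660, ε/D = 7.80×10^-4, f = 0.03544, h_2 = f(L/D)V²/2g = 4.581×10^-4 m
Pipe 3: V = 0.01942 m/s, Re = 7360, ε/D = 2.25×10^-6, f = 0.03367, h_3 = f(L/D)V²/2g = 9.929×10^-4 m
Series → Q common, losses add: H = Σh = 82.90 m

H ≈ 82.9 m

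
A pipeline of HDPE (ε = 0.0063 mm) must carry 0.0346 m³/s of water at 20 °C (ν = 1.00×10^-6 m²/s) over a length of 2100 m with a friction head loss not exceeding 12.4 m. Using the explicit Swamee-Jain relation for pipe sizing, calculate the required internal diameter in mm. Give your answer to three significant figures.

Swamee-Jain (Type III): D = 0.66·[ε^1.25·(LQ²/(gh_f))^4.75 + ν·Q^9.4·(L/(gh_f))^5.2]^0.04
LQ²/(gh_f) = 0.02067; L/(gh_f) = 17.26
Term 1 = ε^1.25·(…)^4.75 = 3.14×10^-15; Term 2 = ν·Q^9.4·(…)^5.2 = 5.02×10^-14
D = 0.66·(3.14×10^-15 + 5.02×10^-14)^0.04 = 0.1944 m = 194 mm
Check: V = 1.17 m/s, Re = 2.27×10^5, f = 0.01548, h_f = 11.6 m ≈ 12.4 m ✓

D ≈ 194 mm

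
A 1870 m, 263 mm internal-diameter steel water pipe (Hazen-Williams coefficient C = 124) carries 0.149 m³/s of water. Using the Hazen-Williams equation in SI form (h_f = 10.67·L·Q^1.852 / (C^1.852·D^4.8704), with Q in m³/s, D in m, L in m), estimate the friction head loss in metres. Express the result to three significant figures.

h_f = 10.67·1870·0.149^1.852 / (124^1.852·0.263^4.8704) = 52.09 m

h_f ≈ 52.1 m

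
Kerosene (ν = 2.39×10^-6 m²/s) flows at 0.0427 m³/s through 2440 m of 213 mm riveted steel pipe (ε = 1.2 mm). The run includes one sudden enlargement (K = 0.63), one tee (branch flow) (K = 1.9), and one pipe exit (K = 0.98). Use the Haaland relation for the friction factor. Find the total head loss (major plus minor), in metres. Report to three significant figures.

H_L ≈ 27.3 m

V = 4Q/(πD²) = 1.198 m/s; V²/2g = 0.07319 m
Re = 1.07×10^5, ε/D = 0.00563 → f = 0.03230 (Haaland)
Major: h_f = f(L/D)·V²/2g = 0.03230·11455·0.07319 = 27.08 m
Minor: ΣK = 3.51; h_m = ΣK·V²/2g = 0.2569 m
Total H_L = 27.08 + 0.2569 = 27.34 m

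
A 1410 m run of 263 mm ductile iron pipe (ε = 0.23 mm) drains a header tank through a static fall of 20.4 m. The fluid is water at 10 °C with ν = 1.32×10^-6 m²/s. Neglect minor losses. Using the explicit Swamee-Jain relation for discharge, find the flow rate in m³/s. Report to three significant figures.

Swamee-Jain (Type II): Q = -0.965·√(gD⁵h_f/L)·ln[ε/(3.7D) + √(3.17ν²L/(gD³h_f))]
√(gD⁵h_f/L) = √(9.81·0.263⁵·20.4/1410) = 0.01336
ε/(3.7D) = 2.36×10^-4; √(3.17ν²L/(gD³h_f)) = 4.63×10^-5
Q = -0.965·0.01336·ln(2.826×10^-4) = 0.1054 m³/s
Check: V = 1.94 m/s, Re = 3.86×10^5, f = 0.01998, h_f = 20.5 m ≈ 20.4 m ✓

Q ≈ 0.105 m³/s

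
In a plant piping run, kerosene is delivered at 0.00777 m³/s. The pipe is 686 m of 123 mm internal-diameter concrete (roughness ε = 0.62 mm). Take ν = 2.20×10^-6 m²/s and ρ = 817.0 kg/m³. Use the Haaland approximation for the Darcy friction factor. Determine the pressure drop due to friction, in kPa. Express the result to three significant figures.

Δp ≈ 31.9 kPa

V = 4Q/(πD²) = 4·0.00777/(π·0.123²) = 0.6539 m/s
Re = VD/ν = 0.6539·0.123/2.20×10^-6 = 3.66×10^4 → turbulent
ε/D = 0.62/123 = 0.00504
Haaland: f = 0.03271
h_f = f(L/D)V²/(2g) = 0.03271·(686/0.123)·0.6539²/(2·9.81) = 3.976 m
Δp = ρg·h_f = 817.0·9.81·3.976 = 31.87 kPa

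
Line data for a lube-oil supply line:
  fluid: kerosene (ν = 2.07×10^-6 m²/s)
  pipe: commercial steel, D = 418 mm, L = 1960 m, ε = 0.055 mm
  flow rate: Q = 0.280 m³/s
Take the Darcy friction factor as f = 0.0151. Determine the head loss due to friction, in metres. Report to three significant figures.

h_f ≈ 15.0 m

V = 4Q/(πD²) = 4·0.280/(π·0.418²) = 2.040 m/s
h_f = f(L/D)V²/(2g) = 0.01510·(1960/0.418)·2.040²/(2·9.81) = 15.02 m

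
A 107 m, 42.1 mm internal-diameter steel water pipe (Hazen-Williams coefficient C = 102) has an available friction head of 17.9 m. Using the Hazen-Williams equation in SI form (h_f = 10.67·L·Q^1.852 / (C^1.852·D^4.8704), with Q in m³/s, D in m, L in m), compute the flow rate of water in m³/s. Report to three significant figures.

Rearranging: Q = [h_f·C^1.852·D^4.8704 / (10.67·L)]^(1/1.852)
Q = [17.9·102^1.852·0.0421^4.8704 / (10.67·107)]^0.540 = 0.002608 m³/s

Q ≈ 0.00261 m³/s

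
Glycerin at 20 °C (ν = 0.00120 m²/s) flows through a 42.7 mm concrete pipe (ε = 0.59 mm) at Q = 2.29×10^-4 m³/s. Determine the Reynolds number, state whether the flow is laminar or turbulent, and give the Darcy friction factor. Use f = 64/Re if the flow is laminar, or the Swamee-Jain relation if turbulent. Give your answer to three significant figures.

Re ≈ 5.69; laminar; f = 64/Re ≈ 11.2

V = 4Q/(πD²) = 0.1599 m/s
Re = VD/ν = 0.1599·0.0427/0.00120 = 5.69
Re < 2300 → laminar → f = 64/Re = 11.25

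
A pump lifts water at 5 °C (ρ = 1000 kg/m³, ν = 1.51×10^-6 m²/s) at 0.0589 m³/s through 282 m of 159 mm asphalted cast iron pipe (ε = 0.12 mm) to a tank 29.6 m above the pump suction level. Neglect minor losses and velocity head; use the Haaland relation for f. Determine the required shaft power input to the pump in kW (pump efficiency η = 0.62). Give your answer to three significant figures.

V = 4Q/(πD²) = 2.966 m/s; Re = 3.12×10^5; ε/D = 7.55×10^-4; f = 0.01938
h_f = f(L/D)V²/2g = 15.42 m
Total head H = z + h_f = 29.6 + 15.42 = 45.02 m
P_hyd = ρgQH = 1000·9.81·0.0589·45.02 = 26.01 kW
P_shaft = P_hyd/η = 26.01/0.62 = 41.95 kW

P_shaft ≈ 42.0 kW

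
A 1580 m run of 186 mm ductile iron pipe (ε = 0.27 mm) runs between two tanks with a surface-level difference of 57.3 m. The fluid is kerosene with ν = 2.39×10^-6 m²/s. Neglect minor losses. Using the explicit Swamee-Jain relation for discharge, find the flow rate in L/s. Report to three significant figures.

Swamee-Jain (Type II): Q = -0.965·√(gD⁵h_f/L)·ln[ε/(3.7D) + √(3.17ν²L/(gD³h_f))]
√(gD⁵h_f/L) = √(9.81·0.186⁵·57.3/1580) = 0.008900
ε/(3.7D) = 3.92×10^-4; √(3.17ν²L/(gD³h_f)) = 8.89×10^-5
Q = -0.965·0.008900·ln(4.813×10^-4) = 0.06560 m³/s
Check: V = 2.41 m/s, Re = 1.88×10^5, f = 0.02288, h_f = 57.8 m ≈ 57.3 m ✓

Q ≈ 65.6 L/s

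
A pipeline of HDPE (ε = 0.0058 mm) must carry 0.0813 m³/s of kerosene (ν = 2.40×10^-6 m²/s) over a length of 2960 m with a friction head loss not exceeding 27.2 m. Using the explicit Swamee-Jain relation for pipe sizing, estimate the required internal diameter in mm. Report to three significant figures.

D ≈ 253 mm

Swamee-Jain (Type III): D = 0.66·[ε^1.25·(LQ²/(gh_f))^4.75 + ν·Q^9.4·(L/(gh_f))^5.2]^0.04
LQ²/(gh_f) = 0.07332; L/(gh_f) = 11.09
Term 1 = ε^1.25·(…)^4.75 = 1.16×10^-12; Term 2 = ν·Q^9.4·(…)^5.2 = 3.71×10^-11
D = 0.66·(1.16×10^-12 + 3.71×10^-11)^0.04 = 0.2528 m = 253 mm
Check: V = 1.62 m/s, Re = 1.71×10^5, f = 0.01622, h_f = 25.4 m ≈ 27.2 m ✓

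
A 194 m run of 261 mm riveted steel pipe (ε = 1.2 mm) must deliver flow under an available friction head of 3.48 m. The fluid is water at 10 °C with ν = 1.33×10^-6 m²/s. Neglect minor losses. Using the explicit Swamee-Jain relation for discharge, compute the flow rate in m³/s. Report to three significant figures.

Q ≈ 0.0938 m³/s

Swamee-Jain (Type II): Q = -0.965·√(gD⁵h_f/L)·ln[ε/(3.7D) + √(3.17ν²L/(gD³h_f))]
√(gD⁵h_f/L) = √(9.81·0.261⁵·3.48/194) = 0.01460
ε/(3.7D) = 0.00124; √(3.17ν²L/(gD³h_f)) = 4.23×10^-5
Q = -0.965·0.01460·ln(0.001285) = 0.09378 m³/s
Check: V = 1.75 m/s, Re = 3.44×10^5, f = 0.03003, h_f = 3.50 m ≈ 3.48 m ✓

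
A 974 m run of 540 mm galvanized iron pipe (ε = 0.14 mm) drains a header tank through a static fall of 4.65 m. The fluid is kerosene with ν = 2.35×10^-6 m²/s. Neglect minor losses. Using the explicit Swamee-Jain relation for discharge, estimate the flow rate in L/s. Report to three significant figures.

Q ≈ 404 L/s

Swamee-Jain (Type II): Q = -0.965·√(gD⁵h_f/L)·ln[ε/(3.7D) + √(3.17ν²L/(gD³h_f))]
√(gD⁵h_f/L) = √(9.81·0.540⁵·4.65/974) = 0.04637
ε/(3.7D) = 7.01×10^-5; √(3.17ν²L/(gD³h_f)) = 4.87×10^-5
Q = -0.965·0.04637·ln(1.188×10^-4) = 0.4045 m³/s
Check: V = 1.77 m/s, Re = 4.06×10^5, f = 0.01631, h_f = 4.68 m ≈ 4.65 m ✓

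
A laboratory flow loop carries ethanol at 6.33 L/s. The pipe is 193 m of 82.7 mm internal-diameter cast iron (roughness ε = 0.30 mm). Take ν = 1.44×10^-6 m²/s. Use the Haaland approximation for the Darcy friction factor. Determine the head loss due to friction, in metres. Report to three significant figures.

h_f ≈ 4.82 m

V = 4Q/(πD²) = 4·0.00633/(π·0.0827²) = 1.178 m/s
Re = VD/ν = 1.178·0.0827/1.44×10^-6 = 6.77×10^4 → turbulent
ε/D = 0.30/82.7 = 0.00363
Haaland: f = 0.02918
h_f = f(L/D)V²/(2g) = 0.02918·(193/0.0827)·1.178²/(2·9.81) = 4.820 m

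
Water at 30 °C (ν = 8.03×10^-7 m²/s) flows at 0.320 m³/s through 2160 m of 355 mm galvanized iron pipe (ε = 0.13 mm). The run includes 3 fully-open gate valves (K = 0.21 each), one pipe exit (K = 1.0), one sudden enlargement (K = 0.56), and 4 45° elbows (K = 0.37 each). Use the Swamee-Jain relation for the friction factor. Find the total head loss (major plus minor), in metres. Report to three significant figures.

H_L ≈ 54.2 m

V = 4Q/(πD²) = 3.233 m/s; V²/2g = 0.5327 m
Re = 1.43×10^6, ε/D = 3.66×10^-4 → f = 0.01613 (Swamee-Jain)
Major: h_f = f(L/D)·V²/2g = 0.01613·6085·0.5327 = 52.27 m
Minor: ΣK = 3.67; h_m = ΣK·V²/2g = 1.955 m
Total H_L = 52.27 + 1.955 = 54.23 m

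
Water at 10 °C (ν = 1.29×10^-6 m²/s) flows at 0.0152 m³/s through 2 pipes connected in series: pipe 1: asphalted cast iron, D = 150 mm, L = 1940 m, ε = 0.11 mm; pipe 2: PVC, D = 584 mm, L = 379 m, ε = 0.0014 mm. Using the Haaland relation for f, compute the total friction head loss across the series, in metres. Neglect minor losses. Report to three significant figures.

Pipe 1: V = 0.8601 m/s, Re = 1.00×10^5, ε/D = 7.33×10^-4, f = 0.02100, h_1 = f(L/D)V²/2g = 10.24 m
Pipe 2: V = 0.05675 m/s, Re = 2.57×10^4, ε/D = 2.40×10^-6, f = 0.02421, h_2 = f(L/D)V²/2g = 0.002578 m
Series → Q common, losses add: H = Σh = 10.24 m

H ≈ 10.2 m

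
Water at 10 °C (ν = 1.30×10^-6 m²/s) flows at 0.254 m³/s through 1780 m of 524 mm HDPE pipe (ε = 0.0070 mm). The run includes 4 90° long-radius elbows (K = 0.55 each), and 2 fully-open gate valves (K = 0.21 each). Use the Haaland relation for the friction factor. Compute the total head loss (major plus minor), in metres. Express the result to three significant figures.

H_L ≈ 3.39 m

V = 4Q/(πD²) = 1.178 m/s; V²/2g = 0.07071 m
Re = 4.75×10^5, ε/D = 1.34×10^-5 → f = 0.01333 (Haaland)
Major: h_f = f(L/D)·V²/2g = 0.01333·3397·0.07071 = 3.203 m
Minor: ΣK = 2.62; h_m = ΣK·V²/2g = 0.1853 m
Total H_L = 3.203 + 0.1853 = 3.388 m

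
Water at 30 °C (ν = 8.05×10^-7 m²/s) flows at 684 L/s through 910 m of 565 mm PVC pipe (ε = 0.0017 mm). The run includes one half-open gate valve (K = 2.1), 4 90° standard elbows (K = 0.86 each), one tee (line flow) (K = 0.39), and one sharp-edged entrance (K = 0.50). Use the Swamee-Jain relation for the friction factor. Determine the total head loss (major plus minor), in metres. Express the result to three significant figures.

H_L ≈ 8.88 m

V = 4Q/(πD²) = 2.728 m/s; V²/2g = 0.3793 m
Re = 1.91×10^6, ε/D = 3.01×10^-6 → f = 0.01055 (Swamee-Jain)
Major: h_f = f(L/D)·V²/2g = 0.01055·1611·0.3793 = 6.445 m
Minor: ΣK = 6.43; h_m = ΣK·V²/2g = 2.439 m
Total H_L = 6.445 + 2.439 = 8.885 m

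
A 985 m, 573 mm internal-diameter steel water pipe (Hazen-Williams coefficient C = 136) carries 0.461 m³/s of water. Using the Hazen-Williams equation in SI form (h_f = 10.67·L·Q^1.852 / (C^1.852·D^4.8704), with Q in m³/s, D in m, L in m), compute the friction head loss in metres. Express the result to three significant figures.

h_f = 10.67·985·0.461^1.852 / (136^1.852·0.573^4.8704) = 4.220 m

h_f ≈ 4.22 m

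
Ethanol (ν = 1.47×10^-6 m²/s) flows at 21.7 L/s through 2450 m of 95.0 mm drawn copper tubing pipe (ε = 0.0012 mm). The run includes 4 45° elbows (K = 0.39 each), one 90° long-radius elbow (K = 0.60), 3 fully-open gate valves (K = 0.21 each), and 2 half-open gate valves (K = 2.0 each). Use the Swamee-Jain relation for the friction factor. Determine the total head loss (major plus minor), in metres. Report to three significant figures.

V = 4Q/(πD²) = 3.061 m/s; V²/2g = 0.4777 m
Re = 1.98×10^5, ε/D = 1.26×10^-5 → f = 0.01568 (Swamee-Jain)
Major: h_f = f(L/D)·V²/2g = 0.01568·25789·0.4777 = 193.2 m
Minor: ΣK = 6.79; h_m = ΣK·V²/2g = 3.244 m
Total H_L = 193.2 + 3.244 = 196.4 m

H_L ≈ 196 m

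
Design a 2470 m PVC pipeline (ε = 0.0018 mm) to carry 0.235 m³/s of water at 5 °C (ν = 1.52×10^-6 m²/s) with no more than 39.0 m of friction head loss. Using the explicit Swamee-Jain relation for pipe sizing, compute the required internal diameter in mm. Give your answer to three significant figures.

Swamee-Jain (Type III): D = 0.66·[ε^1.25·(LQ²/(gh_f))^4.75 + ν·Q^9.4·(L/(gh_f))^5.2]^0.04
LQ²/(gh_f) = 0.3565; L/(gh_f) = 6.456
Term 1 = ε^1.25·(…)^4.75 = 4.92×10^-10; Term 2 = ν·Q^9.4·(…)^5.2 = 3.03×10^-8
D = 0.66·(4.92×10^-10 + 3.03×10^-8)^0.04 = 0.3304 m = 330 mm
Check: V = 2.74 m/s, Re = 5.96×10^5, f = 0.01279, h_f = 36.6 m ≈ 39.0 m ✓

D ≈ 330 mm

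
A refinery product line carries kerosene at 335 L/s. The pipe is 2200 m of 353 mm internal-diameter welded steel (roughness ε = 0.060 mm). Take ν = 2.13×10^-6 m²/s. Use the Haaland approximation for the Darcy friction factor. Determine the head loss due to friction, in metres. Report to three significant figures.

V = 4Q/(πD²) = 4·0.335/(π·0.353²) = 3.423 m/s
Re = VD/ν = 3.423·0.353/2.13×10^-6 = 5.67×10^5 → turbulent
ε/D = 0.060/353 = 1.70×10^-4
Haaland: f = 0.01484
h_f = f(L/D)V²/(2g) = 0.01484·(2200/0.353)·3.423²/(2·9.81) = 55.22 m

h_f ≈ 55.2 m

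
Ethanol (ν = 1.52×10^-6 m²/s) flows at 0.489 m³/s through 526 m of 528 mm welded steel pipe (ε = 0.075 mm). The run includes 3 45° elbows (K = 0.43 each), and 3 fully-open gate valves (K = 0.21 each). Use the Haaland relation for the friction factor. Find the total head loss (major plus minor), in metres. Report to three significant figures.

V = 4Q/(πD²) = 2.233 m/s; V²/2g = 0.2542 m
Re = 7.76×10^5, ε/D = 1.42×10^-4 → f = 0.01416 (Haaland)
Major: h_f = f(L/D)·V²/2g = 0.01416·996.2·0.2542 = 3.586 m
Minor: ΣK = 1.92; h_m = ΣK·V²/2g = 0.4881 m
Total H_L = 3.586 + 0.4881 = 4.074 m

H_L ≈ 4.07 m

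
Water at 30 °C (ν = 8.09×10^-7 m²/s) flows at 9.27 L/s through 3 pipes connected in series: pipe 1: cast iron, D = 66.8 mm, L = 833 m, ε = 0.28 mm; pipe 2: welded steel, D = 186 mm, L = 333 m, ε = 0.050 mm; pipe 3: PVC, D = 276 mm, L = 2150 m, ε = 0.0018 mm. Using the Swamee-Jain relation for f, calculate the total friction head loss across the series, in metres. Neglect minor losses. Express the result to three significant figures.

Pipe 1: V = 2.645 m/s, Re = 2.18×10^5, ε/D = 0.00419, f = 0.02947, h_1 = f(L/D)V²/2g = 131.0 m
Pipe 2: V = 0.3412 m/s, Re = 7.84×10^4, ε/D = 2.69×10^-4, f = 0.02012, h_2 = f(L/D)V²/2g = 0.2137 m
Pipe 3: V = 0.1549 m/s, Re = 5.29×10^4, ε/D = 6.52×10^-6, f = 0.02053, h_3 = f(L/D)V²/2g = 0.1957 m
Series → Q common, losses add: H = Σh = 131.4 m

H ≈ 131 m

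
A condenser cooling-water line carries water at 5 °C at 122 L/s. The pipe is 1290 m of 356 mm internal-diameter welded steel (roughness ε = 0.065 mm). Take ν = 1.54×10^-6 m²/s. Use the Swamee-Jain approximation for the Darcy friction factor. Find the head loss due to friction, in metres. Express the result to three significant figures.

V = 4Q/(πD²) = 4·0.122/(π·0.356²) = 1.226 m/s
Re = VD/ν = 1.226·0.356/1.54×10^-6 = 2.83×10^5 → turbulent
ε/D = 0.065/356 = 1.83×10^-4
Swamee-Jain: f = 0.01628
h_f = f(L/D)V²/(2g) = 0.01628·(1290/0.356)·1.226²/(2·9.81) = 4.516 m

h_f ≈ 4.52 m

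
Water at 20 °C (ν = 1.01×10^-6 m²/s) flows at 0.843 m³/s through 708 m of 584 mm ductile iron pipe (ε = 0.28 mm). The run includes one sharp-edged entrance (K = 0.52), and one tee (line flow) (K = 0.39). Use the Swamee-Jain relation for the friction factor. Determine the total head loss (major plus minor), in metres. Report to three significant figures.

V = 4Q/(πD²) = 3.147 m/s; V²/2g = 0.5048 m
Re = 1.82×10^6, ε/D = 4.79×10^-4 → f = 0.01691 (Swamee-Jain)
Major: h_f = f(L/D)·V²/2g = 0.01691·1212·0.5048 = 10.35 m
Minor: ΣK = 0.910; h_m = ΣK·V²/2g = 0.4594 m
Total H_L = 10.35 + 0.4594 = 10.81 m

H_L ≈ 10.8 m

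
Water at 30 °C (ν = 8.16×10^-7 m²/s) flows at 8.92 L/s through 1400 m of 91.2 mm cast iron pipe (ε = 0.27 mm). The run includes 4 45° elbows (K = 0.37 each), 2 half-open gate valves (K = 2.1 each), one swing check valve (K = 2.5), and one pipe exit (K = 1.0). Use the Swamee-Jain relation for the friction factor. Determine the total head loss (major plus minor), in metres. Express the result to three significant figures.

V = 4Q/(πD²) = 1.365 m/s; V²/2g = 0.09503 m
Re = 1.53×10^5, ε/D = 0.00296 → f = 0.02715 (Swamee-Jain)
Major: h_f = f(L/D)·V²/2g = 0.02715·15351·0.09503 = 39.61 m
Minor: ΣK = 9.18; h_m = ΣK·V²/2g = 0.8724 m
Total H_L = 39.61 + 0.8724 = 40.49 m

H_L ≈ 40.5 m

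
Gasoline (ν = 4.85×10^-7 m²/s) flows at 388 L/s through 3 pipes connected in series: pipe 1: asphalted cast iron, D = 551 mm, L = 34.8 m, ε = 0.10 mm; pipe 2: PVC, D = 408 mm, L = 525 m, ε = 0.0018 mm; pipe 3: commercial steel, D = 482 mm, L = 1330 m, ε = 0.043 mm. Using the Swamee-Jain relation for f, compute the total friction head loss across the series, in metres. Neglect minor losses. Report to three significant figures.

H ≈ 14.1 m

Pipe 1: V = 1.627 m/s, Re = 1.85×10^6, ε/D = 1.81×10^-4, f = 0.01413, h_1 = f(L/D)V²/2g = 0.1204 m
Pipe 2: V = 2.968 m/s, Re = 2.50×10^6, ε/D = 4.41×10^-6, f = 0.01020, h_2 = f(L/D)V²/2g = 5.894 m
Pipe 3: V = 2.126 m/s, Re = 2.11×10^6, ε/D = 8.92×10^-5, f = 0.01264, h_3 = f(L/D)V²/2g = 8.041 m
Series → Q common, losses add: H = Σh = 14.05 m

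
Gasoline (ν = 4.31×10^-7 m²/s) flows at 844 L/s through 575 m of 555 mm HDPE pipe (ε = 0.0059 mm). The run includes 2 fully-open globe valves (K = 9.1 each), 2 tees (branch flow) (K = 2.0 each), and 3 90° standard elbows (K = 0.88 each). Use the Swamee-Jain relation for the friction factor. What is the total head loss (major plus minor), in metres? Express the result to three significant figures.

H_L ≈ 21.7 m

V = 4Q/(πD²) = 3.489 m/s; V²/2g = 0.6203 m
Re = 4.49×10^6, ε/D = 1.06×10^-5 → f = 0.009779 (Swamee-Jain)
Major: h_f = f(L/D)·V²/2g = 0.009779·1036·0.6203 = 6.285 m
Minor: ΣK = 24.8; h_m = ΣK·V²/2g = 15.41 m
Total H_L = 6.285 + 15.41 = 21.69 m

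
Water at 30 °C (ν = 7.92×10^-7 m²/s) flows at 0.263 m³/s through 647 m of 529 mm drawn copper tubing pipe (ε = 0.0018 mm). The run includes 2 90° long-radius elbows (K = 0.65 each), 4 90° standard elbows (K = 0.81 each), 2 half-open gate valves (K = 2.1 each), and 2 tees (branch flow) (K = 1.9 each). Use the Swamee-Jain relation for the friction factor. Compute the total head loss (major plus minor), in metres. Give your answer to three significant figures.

H_L ≈ 2.00 m

V = 4Q/(πD²) = 1.197 m/s; V²/2g = 0.07298 m
Re = 7.99×10^5, ε/D = 3.40×10^-6 → f = 0.01213 (Swamee-Jain)
Major: h_f = f(L/D)·V²/2g = 0.01213·1223·0.07298 = 1.083 m
Minor: ΣK = 12.5; h_m = ΣK·V²/2g = 0.9152 m
Total H_L = 1.083 + 0.9152 = 1.998 m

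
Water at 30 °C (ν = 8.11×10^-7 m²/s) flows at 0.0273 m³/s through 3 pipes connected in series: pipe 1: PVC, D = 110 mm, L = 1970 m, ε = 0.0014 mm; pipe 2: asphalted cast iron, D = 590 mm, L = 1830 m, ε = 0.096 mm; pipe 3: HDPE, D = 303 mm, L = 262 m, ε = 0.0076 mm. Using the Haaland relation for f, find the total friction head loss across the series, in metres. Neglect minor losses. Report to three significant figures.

H ≈ 104 m

Pipe 1: V = 2.873 m/s, Re = 3.90×10^5, ε/D = 1.27×10^-5, f = 0.01379, h_1 = f(L/D)V²/2g = 103.9 m
Pipe 2: V = 0.09985 m/s, Re = 7.26×10^4, ε/D = 1.63×10^-4, f = 0.01968, h_2 = f(L/D)V²/2g = 0.03102 m
Pipe 3: V = 0.3786 m/s, Re = 1.41×10^5, ε/D = 2.51×10^-5, f = 0.01673, h_3 = f(L/D)V²/2g = 0.1057 m
Series → Q common, losses add: H = Σh = 104.0 m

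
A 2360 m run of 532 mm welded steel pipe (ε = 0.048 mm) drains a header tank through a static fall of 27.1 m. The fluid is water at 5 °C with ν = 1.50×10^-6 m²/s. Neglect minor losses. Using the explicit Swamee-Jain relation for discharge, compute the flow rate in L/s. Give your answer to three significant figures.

Swamee-Jain (Type II): Q = -0.965·√(gD⁵h_f/L)·ln[ε/(3.7D) + √(3.17ν²L/(gD³h_f))]
√(gD⁵h_f/L) = √(9.81·0.532⁵·27.1/2360) = 0.06929
ε/(3.7D) = 2.44×10^-5; √(3.17ν²L/(gD³h_f)) = 2.05×10^-5
Q = -0.965·0.06929·ln(4.489×10^-5) = 0.6694 m³/s
Check: V = 3.01 m/s, Re = 1.07×10^6, f = 0.01329, h_f = 27.2 m ≈ 27.1 m ✓

Q ≈ 669 L/s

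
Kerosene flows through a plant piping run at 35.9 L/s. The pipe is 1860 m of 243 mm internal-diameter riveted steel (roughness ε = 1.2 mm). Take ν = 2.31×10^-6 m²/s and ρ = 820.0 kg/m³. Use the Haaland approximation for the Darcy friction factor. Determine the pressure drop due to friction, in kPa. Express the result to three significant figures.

Δp ≈ 59.0 kPa

V = 4Q/(πD²) = 4·0.0359/(π·0.243²) = 0.7741 m/s
Re = VD/ν = 0.7741·0.243/2.31×10^-6 = 8.14×10^4 → turbulent
ε/D = 1.2/243 = 0.00494
Haaland: f = 0.03136
h_f = f(L/D)V²/(2g) = 0.03136·(1860/0.243)·0.7741²/(2·9.81) = 7.331 m
Δp = ρg·h_f = 820.0·9.81·7.331 = 58.97 kPa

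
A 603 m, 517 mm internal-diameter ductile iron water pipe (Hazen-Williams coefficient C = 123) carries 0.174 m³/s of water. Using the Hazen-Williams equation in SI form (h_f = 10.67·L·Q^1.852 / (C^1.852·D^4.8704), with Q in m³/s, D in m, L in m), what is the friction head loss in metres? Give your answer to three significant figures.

h_f ≈ 0.845 m

h_f = 10.67·603·0.174^1.852 / (123^1.852·0.517^4.8704) = 0.8451 m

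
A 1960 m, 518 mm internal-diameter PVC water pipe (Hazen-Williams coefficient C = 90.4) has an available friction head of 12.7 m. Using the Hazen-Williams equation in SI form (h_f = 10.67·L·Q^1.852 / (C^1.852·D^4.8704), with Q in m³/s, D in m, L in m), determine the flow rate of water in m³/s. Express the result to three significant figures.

Rearranging: Q = [h_f·C^1.852·D^4.8704 / (10.67·L)]^(1/1.852)
Q = [12.7·90.4^1.852·0.518^4.8704 / (10.67·1960)]^0.540 = 0.2938 m³/s

Q ≈ 0.294 m³/s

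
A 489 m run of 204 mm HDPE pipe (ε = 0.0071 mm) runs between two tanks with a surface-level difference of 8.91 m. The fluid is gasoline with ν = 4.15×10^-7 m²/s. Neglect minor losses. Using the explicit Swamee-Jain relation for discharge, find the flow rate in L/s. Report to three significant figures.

Swamee-Jain (Type II): Q = -0.965·√(gD⁵h_f/L)·ln[ε/(3.7D) + √(3.17ν²L/(gD³h_f))]
√(gD⁵h_f/L) = √(9.81·0.204⁵·8.91/489) = 0.007947
ε/(3.7D) = 9.41×10^-6; √(3.17ν²L/(gD³h_f)) = 1.90×10^-5
Q = -0.965·0.007947·ln(2.837×10^-5) = 0.08029 m³/s
Check: V = 2.46 m/s, Re = 1.21×10^6, f = 0.01212, h_f = 8.93 m ≈ 8.91 m ✓

Q ≈ 80.3 L/s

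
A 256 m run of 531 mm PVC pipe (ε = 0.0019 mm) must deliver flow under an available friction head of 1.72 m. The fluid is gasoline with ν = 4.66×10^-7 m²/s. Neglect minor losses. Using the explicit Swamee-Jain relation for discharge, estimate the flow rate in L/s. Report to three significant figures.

Swamee-Jain (Type II): Q = -0.965·√(gD⁵h_f/L)·ln[ε/(3.7D) + √(3.17ν²L/(gD³h_f))]
√(gD⁵h_f/L) = √(9.81·0.531⁵·1.72/256) = 0.05275
ε/(3.7D) = 9.67×10^-7; √(3.17ν²L/(gD³h_f)) = 8.35×10^-6
Q = -0.965·0.05275·ln(9.319×10^-6) = 0.5896 m³/s
Check: V = 2.66 m/s, Re = 3.03×10^6, f = 0.009890, h_f = 1.72 m ≈ 1.72 m ✓

Q ≈ 590 L/s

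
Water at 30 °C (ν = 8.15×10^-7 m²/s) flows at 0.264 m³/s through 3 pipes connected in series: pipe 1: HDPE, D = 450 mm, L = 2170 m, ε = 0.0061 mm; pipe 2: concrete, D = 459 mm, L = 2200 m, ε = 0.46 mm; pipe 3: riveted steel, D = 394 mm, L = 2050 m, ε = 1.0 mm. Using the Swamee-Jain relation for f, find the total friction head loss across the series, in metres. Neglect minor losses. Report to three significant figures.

Pipe 1: V = 1.660 m/s, Re = 9.17×10^5, ε/D = 1.36×10^-5, f = 0.01209, h_1 = f(L/D)V²/2g = 8.189 m
Pipe 2: V = 1.595 m/s, Re = 8.99×10^5, ε/D = 0.00100, f = 0.02008, h_2 = f(L/D)V²/2g = 12.49 m
Pipe 3: V = 2.165 m/s, Re = 1.05×10^6, ε/D = 0.00254, f = 0.02519, h_3 = f(L/D)V²/2g = 31.33 m
Series → Q common, losses add: H = Σh = 52.00 m

H ≈ 52.0 m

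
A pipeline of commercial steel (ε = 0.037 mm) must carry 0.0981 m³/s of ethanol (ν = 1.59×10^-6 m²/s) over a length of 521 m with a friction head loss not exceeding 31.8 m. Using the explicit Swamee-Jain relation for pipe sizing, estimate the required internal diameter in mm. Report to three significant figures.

Swamee-Jain (Type III): D = 0.66·[ε^1.25·(LQ²/(gh_f))^4.75 + ν·Q^9.4·(L/(gh_f))^5.2]^0.04
LQ²/(gh_f) = 0.01607; L/(gh_f) = 1.670
Term 1 = ε^1.25·(…)^4.75 = 8.69×10^-15; Term 2 = ν·Q^9.4·(…)^5.2 = 7.61×10^-15
D = 0.66·(8.69×10^-15 + 7.61×10^-15)^0.04 = 0.1854 m = 185 mm
Check: V = 3.64 m/s, Re = 4.24×10^5, f = 0.01574, h_f = 29.8 m ≈ 31.8 m ✓

D ≈ 185 mm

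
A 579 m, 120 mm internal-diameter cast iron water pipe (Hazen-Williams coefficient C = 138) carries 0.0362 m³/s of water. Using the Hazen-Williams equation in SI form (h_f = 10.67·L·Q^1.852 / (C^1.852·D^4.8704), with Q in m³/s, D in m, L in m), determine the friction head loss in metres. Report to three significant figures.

h_f = 10.67·579·0.0362^1.852 / (138^1.852·0.120^4.8704) = 43.98 m

h_f ≈ 44.0 m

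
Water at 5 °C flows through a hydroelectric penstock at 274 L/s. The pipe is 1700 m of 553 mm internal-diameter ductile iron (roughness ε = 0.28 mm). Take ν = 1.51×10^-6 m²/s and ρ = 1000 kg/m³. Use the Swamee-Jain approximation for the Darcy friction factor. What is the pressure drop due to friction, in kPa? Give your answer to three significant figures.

V = 4Q/(πD²) = 4·0.274/(π·0.553²) = 1.141 m/s
Re = VD/ν = 1.141·0.553/1.51×10^-6 = 4.18×10^5 → turbulent
ε/D = 0.28/553 = 5.06×10^-4
Swamee-Jain: f = 0.01799
h_f = f(L/D)V²/(2g) = 0.01799·(1700/0.553)·1.141²/(2·9.81) = 3.668 m
Δp = ρg·h_f = 1000·9.81·3.668 = 35.98 kPa

Δp ≈ 36.0 kPa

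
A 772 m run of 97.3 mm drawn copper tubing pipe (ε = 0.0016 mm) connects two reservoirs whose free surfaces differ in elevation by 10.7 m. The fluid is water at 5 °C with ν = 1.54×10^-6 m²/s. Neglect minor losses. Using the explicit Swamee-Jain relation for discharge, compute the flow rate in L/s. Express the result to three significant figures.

Swamee-Jain (Type II): Q = -0.965·√(gD⁵h_f/L)·ln[ε/(3.7D) + √(3.17ν²L/(gD³h_f))]
√(gD⁵h_f/L) = √(9.81·0.0973⁵·10.7/772) = 0.001089
ε/(3.7D) = 4.44×10^-6; √(3.17ν²L/(gD³h_f)) = 2.45×10^-4
Q = -0.965·0.001089·ln(2.494×10^-4) = 0.008718 m³/s
Check: V = 1.17 m/s, Re = 7.41×10^4, f = 0.01912, h_f = 10.6 m ≈ 10.7 m ✓

Q ≈ 8.72 L/s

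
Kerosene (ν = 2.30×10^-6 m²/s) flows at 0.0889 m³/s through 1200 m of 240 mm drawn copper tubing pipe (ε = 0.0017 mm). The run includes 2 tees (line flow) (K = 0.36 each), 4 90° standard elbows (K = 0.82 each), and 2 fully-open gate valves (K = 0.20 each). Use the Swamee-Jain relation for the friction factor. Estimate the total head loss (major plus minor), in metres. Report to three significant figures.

V = 4Q/(πD²) = 1.965 m/s; V²/2g = 0.1968 m
Re = 2.05×10^5, ε/D = 7.08×10^-6 → f = 0.01552 (Swamee-Jain)
Major: h_f = f(L/D)·V²/2g = 0.01552·5000·0.1968 = 15.28 m
Minor: ΣK = 4.40; h_m = ΣK·V²/2g = 0.8660 m
Total H_L = 15.28 + 0.8660 = 16.14 m

H_L ≈ 16.1 m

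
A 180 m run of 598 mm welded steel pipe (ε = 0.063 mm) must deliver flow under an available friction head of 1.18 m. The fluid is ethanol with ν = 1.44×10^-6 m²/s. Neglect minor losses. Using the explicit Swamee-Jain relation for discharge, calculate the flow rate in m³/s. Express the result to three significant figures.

Swamee-Jain (Type II): Q = -0.965·√(gD⁵h_f/L)·ln[ε/(3.7D) + √(3.17ν²L/(gD³h_f))]
√(gD⁵h_f/L) = √(9.81·0.598⁵·1.18/180) = 0.07013
ε/(3.7D) = 2.85×10^-5; √(3.17ν²L/(gD³h_f)) = 2.19×10^-5
Q = -0.965·0.07013·ln(5.034×10^-5) = 0.6698 m³/s
Check: V = 2.38 m/s, Re = 9.90×10^5, f = 0.01360, h_f = 1.19 m ≈ 1.18 m ✓

Q ≈ 0.670 m³/s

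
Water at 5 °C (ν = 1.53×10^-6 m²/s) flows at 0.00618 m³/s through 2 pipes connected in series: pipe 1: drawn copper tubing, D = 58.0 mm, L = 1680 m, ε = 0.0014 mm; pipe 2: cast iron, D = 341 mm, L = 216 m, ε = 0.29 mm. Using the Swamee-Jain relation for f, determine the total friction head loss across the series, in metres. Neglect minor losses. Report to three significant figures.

Pipe 1: V = 2.339 m/s, Re = 8.87×10^4, ε/D = 2.41×10^-5, f = 0.01846, h_1 = f(L/D)V²/2g = 149.1 m
Pipe 2: V = 0.06767 m/s, Re = 1.51×10^4, ε/D = 8.50×10^-4, f = 0.02949, h_2 = f(L/D)V²/2g = 0.004360 m
Series → Q common, losses add: H = Σh = 149.1 m

H ≈ 149 m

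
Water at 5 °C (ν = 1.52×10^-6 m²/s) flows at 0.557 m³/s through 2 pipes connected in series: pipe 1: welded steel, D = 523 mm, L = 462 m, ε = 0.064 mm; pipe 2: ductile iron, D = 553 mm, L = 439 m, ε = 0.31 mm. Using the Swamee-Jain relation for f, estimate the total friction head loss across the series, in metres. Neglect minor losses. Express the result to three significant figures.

H ≈ 8.09 m

Pipe 1: V = 2.593 m/s, Re = 8.92×10^5, ε/D = 1.22×10^-4, f = 0.01395, h_1 = f(L/D)V²/2g = 4.222 m
Pipe 2: V = 2.319 m/s, Re = 8.44×10^5, ε/D = 5.61×10^-4, f = 0.01778, h_2 = f(L/D)V²/2g = 3.870 m
Series → Q common, losses add: H = Σh = 8.092 m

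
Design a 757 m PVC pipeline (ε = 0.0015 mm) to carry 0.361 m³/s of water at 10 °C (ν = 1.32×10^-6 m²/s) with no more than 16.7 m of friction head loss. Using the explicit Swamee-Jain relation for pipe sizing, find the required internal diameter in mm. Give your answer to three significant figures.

Swamee-Jain (Type III): D = 0.66·[ε^1.25·(LQ²/(gh_f))^4.75 + ν·Q^9.4·(L/(gh_f))^5.2]^0.04
LQ²/(gh_f) = 0.6022; L/(gh_f) = 4.621
Term 1 = ε^1.25·(…)^4.75 = 4.72×10^-9; Term 2 = ν·Q^9.4·(…)^5.2 = 2.62×10^-7
D = 0.66·(4.72×10^-9 + 2.62×10^-7)^0.04 = 0.3602 m = 360 mm
Check: V = 3.54 m/s, Re = 9.67×10^5, f = 0.01178, h_f = 15.8 m ≈ 16.7 m ✓

D ≈ 360 mm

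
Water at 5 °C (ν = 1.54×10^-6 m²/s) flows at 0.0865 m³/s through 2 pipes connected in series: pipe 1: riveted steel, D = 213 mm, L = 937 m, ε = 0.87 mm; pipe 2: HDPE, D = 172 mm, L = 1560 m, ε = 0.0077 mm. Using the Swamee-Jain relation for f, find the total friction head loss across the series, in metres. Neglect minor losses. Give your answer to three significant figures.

H ≈ 129 m

Pipe 1: V = 2.428 m/s, Re = 3.36×10^5, ε/D = 0.00408, f = 0.02905, h_1 = f(L/D)V²/2g = 38.38 m
Pipe 2: V = 3.723 m/s, Re = 4.16×10^5, ε/D = 4.48×10^-5, f = 0.01414, h_2 = f(L/D)V²/2g = 90.60 m
Series → Q common, losses add: H = Σh = 129.0 m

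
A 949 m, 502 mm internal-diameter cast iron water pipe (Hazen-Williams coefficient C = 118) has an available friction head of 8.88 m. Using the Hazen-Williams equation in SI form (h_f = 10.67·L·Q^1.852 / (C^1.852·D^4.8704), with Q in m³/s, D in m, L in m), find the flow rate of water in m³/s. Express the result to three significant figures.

Rearranging: Q = [h_f·C^1.852·D^4.8704 / (10.67·L)]^(1/1.852)
Q = [8.88·118^1.852·0.502^4.8704 / (10.67·949)]^0.540 = 0.4307 m³/s

Q ≈ 0.431 m³/s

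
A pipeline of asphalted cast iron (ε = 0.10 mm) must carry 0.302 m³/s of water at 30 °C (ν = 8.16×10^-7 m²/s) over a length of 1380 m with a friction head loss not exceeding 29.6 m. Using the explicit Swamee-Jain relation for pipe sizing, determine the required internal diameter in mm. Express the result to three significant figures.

Swamee-Jain (Type III): D = 0.66·[ε^1.25·(LQ²/(gh_f))^4.75 + ν·Q^9.4·(L/(gh_f))^5.2]^0.04
LQ²/(gh_f) = 0.4334; L/(gh_f) = 4.752
Term 1 = ε^1.25·(…)^4.75 = 1.89×10^-7; Term 2 = ν·Q^9.4·(…)^5.2 = 3.50×10^-8
D = 0.66·(1.89×10^-7 + 3.50×10^-8)^0.04 = 0.3577 m = 358 mm
Check: V = 3.01 m/s, Re = 1.32×10^6, f = 0.01540, h_f = 27.3 m ≈ 29.6 m ✓

D ≈ 358 mm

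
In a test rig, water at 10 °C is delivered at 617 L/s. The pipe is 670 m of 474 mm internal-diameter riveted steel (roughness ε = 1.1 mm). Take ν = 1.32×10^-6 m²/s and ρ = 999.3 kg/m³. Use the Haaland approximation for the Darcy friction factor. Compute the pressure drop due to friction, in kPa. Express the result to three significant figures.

Δp ≈ 212 kPa

V = 4Q/(πD²) = 4·0.617/(π·0.474²) = 3.497 m/s
Re = VD/ν = 3.497·0.474/1.32×10^-6 = 1.26×10^6 → turbulent
ε/D = 1.1/474 = 0.00232
Haaland: f = 0.02454
h_f = f(L/D)V²/(2g) = 0.02454·(670/0.474)·3.497²/(2·9.81) = 21.62 m
Δp = ρg·h_f = 999.3·9.81·21.62 = 211.9 kPa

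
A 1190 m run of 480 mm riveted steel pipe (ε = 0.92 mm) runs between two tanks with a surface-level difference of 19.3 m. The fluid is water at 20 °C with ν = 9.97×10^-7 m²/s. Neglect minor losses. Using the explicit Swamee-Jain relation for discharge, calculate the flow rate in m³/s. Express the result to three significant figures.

Q ≈ 0.463 m³/s

Swamee-Jain (Type II): Q = -0.965·√(gD⁵h_f/L)·ln[ε/(3.7D) + √(3.17ν²L/(gD³h_f))]
√(gD⁵h_f/L) = √(9.81·0.480⁵·19.3/1190) = 0.06367
ε/(3.7D) = 5.18×10^-4; √(3.17ν²L/(gD³h_f)) = 1.34×10^-5
Q = -0.965·0.06367·ln(5.314×10^-4) = 0.4633 m³/s
Check: V = 2.56 m/s, Re = 1.23×10^6, f = 0.02338, h_f = 19.4 m ≈ 19.3 m ✓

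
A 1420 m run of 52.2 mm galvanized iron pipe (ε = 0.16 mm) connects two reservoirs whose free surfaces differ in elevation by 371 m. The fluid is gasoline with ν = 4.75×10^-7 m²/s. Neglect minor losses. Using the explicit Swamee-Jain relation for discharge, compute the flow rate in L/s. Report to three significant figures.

Q ≈ 6.77 L/s

Swamee-Jain (Type II): Q = -0.965·√(gD⁵h_f/L)·ln[ε/(3.7D) + √(3.17ν²L/(gD³h_f))]
√(gD⁵h_f/L) = √(9.81·0.0522⁵·371/1420) = 9.967×10^-4
ε/(3.7D) = 8.28×10^-4; √(3.17ν²L/(gD³h_f)) = 4.43×10^-5
Q = -0.965·9.967×10^-4·ln(8.727×10^-4) = 0.006775 m³/s
Check: V = 3.17 m/s, Re = 3.48×10^5, f = 0.02684, h_f = 373 m ≈ 371 m ✓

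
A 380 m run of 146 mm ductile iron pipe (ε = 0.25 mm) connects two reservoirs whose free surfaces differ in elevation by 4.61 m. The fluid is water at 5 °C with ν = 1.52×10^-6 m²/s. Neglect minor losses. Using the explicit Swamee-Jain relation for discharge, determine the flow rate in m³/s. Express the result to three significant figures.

Swamee-Jain (Type II): Q = -0.965·√(gD⁵h_f/L)·ln[ε/(3.7D) + √(3.17ν²L/(gD³h_f))]
√(gD⁵h_f/L) = √(9.81·0.146⁵·4.61/380) = 0.002810
ε/(3.7D) = 4.63×10^-4; √(3.17ν²L/(gD³h_f)) = 1.41×10^-4
Q = -0.965·0.002810·ln(6.034×10^-4) = 0.02010 m³/s
Check: V = 1.20 m/s, Re = 1.15×10^5, f = 0.02432, h_f = 4.65 m ≈ 4.61 m ✓

Q ≈ 0.0201 m³/s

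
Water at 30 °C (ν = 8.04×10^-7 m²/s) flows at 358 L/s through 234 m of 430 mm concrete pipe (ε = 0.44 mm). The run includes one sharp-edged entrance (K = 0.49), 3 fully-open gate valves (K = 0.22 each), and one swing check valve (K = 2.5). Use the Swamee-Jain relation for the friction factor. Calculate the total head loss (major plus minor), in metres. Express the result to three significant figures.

V = 4Q/(πD²) = 2.465 m/s; V²/2g = 0.3098 m
Re = 1.32×10^6, ε/D = 0.00102 → f = 0.02005 (Swamee-Jain)
Major: h_f = f(L/D)·V²/2g = 0.02005·544.2·0.3098 = 3.380 m
Minor: ΣK = 3.65; h_m = ΣK·V²/2g = 1.131 m
Total H_L = 3.380 + 1.131 = 4.510 m

H_L ≈ 4.51 m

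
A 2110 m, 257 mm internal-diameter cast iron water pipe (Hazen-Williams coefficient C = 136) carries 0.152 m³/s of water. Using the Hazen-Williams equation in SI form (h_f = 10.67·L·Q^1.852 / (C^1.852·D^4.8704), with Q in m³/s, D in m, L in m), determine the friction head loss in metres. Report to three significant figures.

h_f = 10.67·2110·0.152^1.852 / (136^1.852·0.257^4.8704) = 57.51 m

h_f ≈ 57.5 m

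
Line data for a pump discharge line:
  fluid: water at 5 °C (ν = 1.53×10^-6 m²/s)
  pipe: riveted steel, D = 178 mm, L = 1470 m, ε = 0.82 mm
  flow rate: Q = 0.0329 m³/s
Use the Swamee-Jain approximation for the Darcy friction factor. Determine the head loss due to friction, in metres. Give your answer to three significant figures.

h_f ≈ 22.4 m

V = 4Q/(πD²) = 4·0.0329/(π·0.178²) = 1.322 m/s
Re = VD/ν = 1.322·0.178/1.53×10^-6 = 1.54×10^5 → turbulent
ε/D = 0.82/178 = 0.00461
Swamee-Jain: f = 0.03048
h_f = f(L/D)V²/(2g) = 0.03048·(1470/0.178)·1.322²/(2·9.81) = 22.43 m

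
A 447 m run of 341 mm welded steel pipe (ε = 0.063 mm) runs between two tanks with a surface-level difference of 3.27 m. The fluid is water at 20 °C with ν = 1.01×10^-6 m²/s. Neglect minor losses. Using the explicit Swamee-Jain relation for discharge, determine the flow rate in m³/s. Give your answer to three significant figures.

Q ≈ 0.165 m³/s

Swamee-Jain (Type II): Q = -0.965·√(gD⁵h_f/L)·ln[ε/(3.7D) + √(3.17ν²L/(gD³h_f))]
√(gD⁵h_f/L) = √(9.81·0.341⁵·3.27/447) = 0.01819
ε/(3.7D) = 4.99×10^-5; √(3.17ν²L/(gD³h_f)) = 3.37×10^-5
Q = -0.965·0.01819·ln(8.364×10^-5) = 0.1648 m³/s
Check: V = 1.80 m/s, Re = 6.09×10^5, f = 0.01511, h_f = 3.29 m ≈ 3.27 m ✓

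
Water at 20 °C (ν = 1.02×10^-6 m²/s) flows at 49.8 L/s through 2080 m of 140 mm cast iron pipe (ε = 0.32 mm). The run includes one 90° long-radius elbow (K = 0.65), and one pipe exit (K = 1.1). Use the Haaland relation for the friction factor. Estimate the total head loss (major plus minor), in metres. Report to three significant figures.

V = 4Q/(πD²) = 3.235 m/s; V²/2g = 0.5334 m
Re = 4.44×10^5, ε/D = 0.00229 → f = 0.02465 (Haaland)
Major: h_f = f(L/D)·V²/2g = 0.02465·14857·0.5334 = 195.4 m
Minor: ΣK = 1.75; h_m = ΣK·V²/2g = 0.9335 m
Total H_L = 195.4 + 0.9335 = 196.3 m

H_L ≈ 196 m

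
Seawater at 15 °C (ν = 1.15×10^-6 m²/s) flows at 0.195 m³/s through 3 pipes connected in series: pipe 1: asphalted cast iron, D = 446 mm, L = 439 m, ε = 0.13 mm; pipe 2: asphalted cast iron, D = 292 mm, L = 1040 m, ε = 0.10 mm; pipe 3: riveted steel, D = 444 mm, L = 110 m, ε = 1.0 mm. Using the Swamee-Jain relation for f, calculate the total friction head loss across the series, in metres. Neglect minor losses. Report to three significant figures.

H ≈ 26.9 m

Pipe 1: V = 1.248 m/s, Re = 4.84×10^5, ε/D = 2.91×10^-4, f = 0.01634, h_1 = f(L/D)V²/2g = 1.277 m
Pipe 2: V = 2.912 m/s, Re = 7.39×10^5, ε/D = 3.42×10^-4, f = 0.01634, h_2 = f(L/D)V²/2g = 25.15 m
Pipe 3: V = 1.259 m/s, Re = 4.86×10^5, ε/D = 0.00225, f = 0.02464, h_3 = f(L/D)V²/2g = 0.4935 m
Series → Q common, losses add: H = Σh = 26.92 m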